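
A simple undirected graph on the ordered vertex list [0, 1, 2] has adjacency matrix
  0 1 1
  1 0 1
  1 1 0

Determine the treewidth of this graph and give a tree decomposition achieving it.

With just one bag of size 3, the width is 3 − 1 = 2, so tw(G) ≤ 2. On the other hand G contains the 3-clique {0, 1, 2}. A clique must lie in a single bag of any decomposition, so no decomposition can have width below 2. The upper and lower bounds meet at 2, so that is the treewidth.

Treewidth 2.
One optimal decomposition is:
Bags: B1 = {0, 1, 2}
Tree: (single bag)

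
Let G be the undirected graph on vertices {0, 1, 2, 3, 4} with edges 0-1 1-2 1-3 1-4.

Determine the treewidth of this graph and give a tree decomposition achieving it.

Each bag holds 2 vertices, so the decomposition has width 1, which upper-bounds the treewidth. Since G has at least one edge (e.g. 1–4), it is not an edgeless graph, so tw(G) ≥ 1. Combining the bounds, tw(G) = 1.

Treewidth 1.
One such decomposition:
Bags: B1 = {1, 4}  B2 = {1, 3}  B3 = {1, 2}  B4 = {0, 1}
Tree: B1–B2, B2–B3, B1–B4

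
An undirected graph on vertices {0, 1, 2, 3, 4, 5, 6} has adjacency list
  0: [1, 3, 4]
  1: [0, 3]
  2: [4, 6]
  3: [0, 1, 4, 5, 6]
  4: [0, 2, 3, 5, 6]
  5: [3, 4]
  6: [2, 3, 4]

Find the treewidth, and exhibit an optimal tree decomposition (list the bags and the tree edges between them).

Treewidth 2.
One optimal decomposition is:
Bags: B1 = {0, 3, 4}  B2 = {3, 4, 6}  B3 = {2, 4, 6}  B4 = {0, 1, 3}  B5 = {3, 4, 5}
Tree: B1–B2, B2–B3, B1–B4, B1–B5

The largest bag has 3 vertices, giving width 2; this decomposition certifies tw(G) ≤ 2. Conversely, {2, 4, 6} is a clique of size 3, and the vertices of any clique must share a bag in every tree decomposition; so some bag has ≥ 3 vertices and tw(G) ≥ 2. The upper and lower bounds meet at 2, so that is the treewidth.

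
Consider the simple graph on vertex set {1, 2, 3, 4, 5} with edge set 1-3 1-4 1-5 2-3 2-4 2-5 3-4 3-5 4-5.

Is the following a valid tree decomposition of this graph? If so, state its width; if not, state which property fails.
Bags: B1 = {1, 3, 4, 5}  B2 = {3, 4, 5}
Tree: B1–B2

No — vertex 2 appears in no bag.

A tree decomposition must satisfy three properties: every vertex lies in some bag; for every edge, both endpoints lie together in some bag; and for every vertex, the bags containing it form a connected subtree. Here vertex 2 appears in no bag, so the decomposition is invalid.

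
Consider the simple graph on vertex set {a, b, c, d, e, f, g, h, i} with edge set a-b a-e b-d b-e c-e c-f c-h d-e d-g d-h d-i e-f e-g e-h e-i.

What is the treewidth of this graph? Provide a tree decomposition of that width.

Treewidth 2.
One optimal decomposition is:
Bags: B1 = {b, d, e}  B2 = {a, b, e}  B3 = {d, e, g}  B4 = {d, e, h}  B5 = {c, e, h}  B6 = {c, e, f}  B7 = {d, e, i}
Tree: B1–B2, B1–B3, B3–B4, B4–B5, B5–B6, B3–B7

The largest bag has 3 vertices, giving width 2; this decomposition certifies tw(G) ≤ 2. Conversely, {d, e, g} is a clique of size 3, and the vertices of any clique must share a bag in every tree decomposition; so some bag has ≥ 3 vertices and tw(G) ≥ 2. Therefore the treewidth is 2.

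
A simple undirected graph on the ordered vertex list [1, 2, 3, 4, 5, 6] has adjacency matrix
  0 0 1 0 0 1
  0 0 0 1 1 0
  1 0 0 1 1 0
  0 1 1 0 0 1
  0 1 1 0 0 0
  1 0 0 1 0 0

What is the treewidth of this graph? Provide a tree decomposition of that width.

Each bag holds 3 vertices, so the decomposition has width 2, which upper-bounds the treewidth. For the lower bound, G contains the cycle 6–1–3–4–6, so G is not a forest; only forests have treewidth ≤ 1, hence tw(G) ≥ 2. Combining the bounds, tw(G) = 2.

Treewidth 2.
Bags: B1 = {1, 4, 6}  B2 = {1, 3, 4}  B3 = {2, 3, 4}  B4 = {2, 3, 5}
Tree: B1–B2, B2–B3, B3–B4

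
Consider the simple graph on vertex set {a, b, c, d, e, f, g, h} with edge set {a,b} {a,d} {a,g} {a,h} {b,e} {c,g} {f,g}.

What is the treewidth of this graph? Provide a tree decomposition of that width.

Treewidth 1.
One optimal decomposition is:
Bags: B1 = {a, b}  B2 = {a, g}  B3 = {c, g}  B4 = {f, g}  B5 = {a, h}  B6 = {a, d}  B7 = {b, e}
Tree: B1–B2, B2–B3, B2–B4, B2–B5, B1–B6, B1–B7

The largest bag has 2 vertices, giving width 1; this decomposition certifies tw(G) ≤ 1. Any graph with an edge has treewidth ≥ 1, and G has the edge a–b. Hence tw(G) = 1 exactly.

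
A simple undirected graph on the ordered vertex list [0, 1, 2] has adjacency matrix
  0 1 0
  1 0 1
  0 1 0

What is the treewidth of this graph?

1

A width-1 tree decomposition is:
Bags: B1 = {1, 2}  B2 = {0, 1}
Tree: B1–B2
Each bag holds 2 vertices, so the decomposition has width 1, which upper-bounds the treewidth. G has an edge, so its treewidth is at least 1. Hence tw(G) = 1 exactly.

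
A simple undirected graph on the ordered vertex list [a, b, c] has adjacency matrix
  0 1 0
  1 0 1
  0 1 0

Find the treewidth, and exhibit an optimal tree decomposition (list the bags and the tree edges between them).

The largest bag has 2 vertices, giving width 1; this decomposition certifies tw(G) ≤ 1. G has an edge, so its treewidth is at least 1. Hence tw(G) = 1 exactly.

Treewidth 1.
One optimal decomposition is:
Bags: B1 = {a, b}  B2 = {b, c}
Tree: B1–B2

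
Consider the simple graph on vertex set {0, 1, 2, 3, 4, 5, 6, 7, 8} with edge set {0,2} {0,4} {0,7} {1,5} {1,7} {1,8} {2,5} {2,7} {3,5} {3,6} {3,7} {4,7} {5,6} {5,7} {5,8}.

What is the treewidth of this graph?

2

A width-2 tree decomposition is:
Bags: B1 = {2, 5, 7}  B2 = {1, 5, 7}  B3 = {0, 2, 7}  B4 = {1, 5, 8}  B5 = {0, 4, 7}  B6 = {3, 5, 7}  B7 = {3, 5, 6}
Tree: B1–B2, B1–B3, B2–B4, B3–B5, B1–B6, B6–B7
Every bag has size at most 3, so the width is 3 − 1 = 2 and tw(G) ≤ 2. For the lower bound, the 3 vertices {0, 2, 7} are pairwise adjacent, and any tree decomposition puts a clique entirely inside one bag — forcing width ≥ 2. Combining the bounds, tw(G) = 2.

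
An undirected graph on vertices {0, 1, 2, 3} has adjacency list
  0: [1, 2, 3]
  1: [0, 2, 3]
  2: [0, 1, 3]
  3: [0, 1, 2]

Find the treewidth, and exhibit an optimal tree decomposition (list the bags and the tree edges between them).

Treewidth 3.
One such decomposition:
Bags: B1 = {0, 1, 2, 3}
Tree: (single bag)

A single bag containing all 4 vertices is trivially a valid decomposition of width 3. Conversely, {0, 1, 2, 3} is a clique of size 4, and the vertices of any clique must share a bag in every tree decomposition; so some bag has ≥ 4 vertices and tw(G) ≥ 3. Therefore the treewidth is 3.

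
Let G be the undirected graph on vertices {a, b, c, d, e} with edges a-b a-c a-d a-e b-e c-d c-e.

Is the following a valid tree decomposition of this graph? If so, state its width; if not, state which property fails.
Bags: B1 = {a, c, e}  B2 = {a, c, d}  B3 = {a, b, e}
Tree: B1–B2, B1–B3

Every vertex of G appears in some bag (union = {a, b, c, d, e}); every edge is covered by a bag; and for each vertex v the set of bags containing v is connected in the bag tree. The decomposition is therefore valid. The largest bag has 3 vertices, so the width is 2.

Yes; width 2.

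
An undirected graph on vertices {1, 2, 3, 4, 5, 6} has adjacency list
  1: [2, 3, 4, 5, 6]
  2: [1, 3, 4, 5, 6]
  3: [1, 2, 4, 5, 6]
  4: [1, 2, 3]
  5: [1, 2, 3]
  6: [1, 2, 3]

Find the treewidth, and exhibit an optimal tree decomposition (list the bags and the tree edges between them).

Every bag has size at most 4, so the width is 4 − 1 = 3 and tw(G) ≤ 3. Conversely, {1, 2, 3, 4} is a clique of size 4, and the vertices of any clique must share a bag in every tree decomposition; so some bag has ≥ 4 vertices and tw(G) ≥ 3. Combining the bounds, tw(G) = 3.

Treewidth 3.
Bags: B1 = {1, 2, 3, 4}  B2 = {1, 2, 3, 6}  B3 = {1, 2, 3, 5}
Tree: B1–B2, B2–B3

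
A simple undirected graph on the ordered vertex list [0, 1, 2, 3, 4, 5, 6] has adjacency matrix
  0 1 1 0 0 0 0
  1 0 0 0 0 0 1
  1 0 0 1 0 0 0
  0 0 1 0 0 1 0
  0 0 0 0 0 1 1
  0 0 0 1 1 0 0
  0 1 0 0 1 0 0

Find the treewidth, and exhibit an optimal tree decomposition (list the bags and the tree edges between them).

Treewidth 2.
One such decomposition:
Bags: B1 = {1, 4, 6}  B2 = {1, 4, 5}  B3 = {1, 3, 5}  B4 = {1, 2, 3}  B5 = {0, 1, 2}
Tree: B1–B2, B2–B3, B3–B4, B4–B5

The largest bag has 3 vertices, giving width 2; this decomposition certifies tw(G) ≤ 2. Since 1–6–4–5–3–2–0–1 is a cycle in G, G is not acyclic. Forests are exactly the graphs of treewidth ≤ 1, so tw(G) ≥ 2. The upper and lower bounds meet at 2, so that is the treewidth.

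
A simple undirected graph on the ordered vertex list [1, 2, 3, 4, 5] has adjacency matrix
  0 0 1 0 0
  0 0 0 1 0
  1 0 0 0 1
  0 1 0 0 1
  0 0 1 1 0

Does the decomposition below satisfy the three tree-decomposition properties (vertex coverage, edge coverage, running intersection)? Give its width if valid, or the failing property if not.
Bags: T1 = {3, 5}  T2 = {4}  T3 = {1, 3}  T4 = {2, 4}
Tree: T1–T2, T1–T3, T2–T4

No — edge (5,4) lies in no bag.

A tree decomposition must satisfy three properties: every vertex lies in some bag; for every edge, both endpoints lie together in some bag; and for every vertex, the bags containing it form a connected subtree. Here edge (5,4) lies in no bag, so the decomposition is invalid.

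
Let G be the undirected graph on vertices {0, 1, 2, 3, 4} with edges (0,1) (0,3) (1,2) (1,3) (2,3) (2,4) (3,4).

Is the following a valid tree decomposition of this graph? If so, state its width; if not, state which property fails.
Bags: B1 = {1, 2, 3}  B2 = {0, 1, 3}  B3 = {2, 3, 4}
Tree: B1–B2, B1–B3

Every vertex of G appears in some bag (union = {0, 1, 2, 3, 4}); every edge is covered by a bag; and for each vertex v the set of bags containing v is connected in the bag tree. The decomposition is therefore valid. The largest bag has 3 vertices, so the width is 2.

Yes; width 2.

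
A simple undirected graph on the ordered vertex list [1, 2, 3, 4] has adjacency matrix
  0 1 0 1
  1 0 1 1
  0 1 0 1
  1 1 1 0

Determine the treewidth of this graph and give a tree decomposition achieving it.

Treewidth 2.
Bags: B1 = {2, 3, 4}  B2 = {1, 2, 4}
Tree: B1–B2

Every bag has size at most 3, so the width is 3 − 1 = 2 and tw(G) ≤ 2. For the lower bound, the 3 vertices {1, 2, 4} are pairwise adjacent, and any tree decomposition puts a clique entirely inside one bag — forcing width ≥ 2. The upper and lower bounds meet at 2, so that is the treewidth.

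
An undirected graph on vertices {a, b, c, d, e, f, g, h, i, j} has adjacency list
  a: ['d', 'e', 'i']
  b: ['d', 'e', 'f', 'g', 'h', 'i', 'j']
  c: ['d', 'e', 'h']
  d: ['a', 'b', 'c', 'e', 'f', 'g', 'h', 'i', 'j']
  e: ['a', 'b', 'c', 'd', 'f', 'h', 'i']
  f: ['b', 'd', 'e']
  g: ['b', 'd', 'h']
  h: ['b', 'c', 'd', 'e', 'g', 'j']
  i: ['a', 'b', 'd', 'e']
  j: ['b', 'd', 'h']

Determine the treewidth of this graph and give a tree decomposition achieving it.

Treewidth 3.
One optimal decomposition is:
Bags: B1 = {c, d, e, h}  B2 = {b, d, e, h}  B3 = {b, d, g, h}  B4 = {b, d, h, j}  B5 = {b, d, e, f}  B6 = {b, d, e, i}  B7 = {a, d, e, i}
Tree: B1–B2, B2–B3, B2–B4, B2–B5, B2–B6, B6–B7

The largest bag has 4 vertices, giving width 3; this decomposition certifies tw(G) ≤ 3. For the lower bound, the 4 vertices {c, d, e, h} are pairwise adjacent, and any tree decomposition puts a clique entirely inside one bag — forcing width ≥ 3. Therefore the treewidth is 3.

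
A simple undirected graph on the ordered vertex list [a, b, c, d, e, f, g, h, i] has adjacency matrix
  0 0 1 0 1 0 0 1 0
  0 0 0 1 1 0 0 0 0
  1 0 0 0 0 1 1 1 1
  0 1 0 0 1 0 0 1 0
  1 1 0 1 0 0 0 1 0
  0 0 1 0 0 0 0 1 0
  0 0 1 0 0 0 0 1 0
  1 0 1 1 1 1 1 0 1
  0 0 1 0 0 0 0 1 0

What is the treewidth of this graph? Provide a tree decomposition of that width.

The largest bag has 3 vertices, giving width 2; this decomposition certifies tw(G) ≤ 2. Conversely, {d, e, h} is a clique of size 3, and the vertices of any clique must share a bag in every tree decomposition; so some bag has ≥ 3 vertices and tw(G) ≥ 2. The upper and lower bounds meet at 2, so that is the treewidth.

Treewidth 2.
Bags: B1 = {c, f, h}  B2 = {a, c, h}  B3 = {c, g, h}  B4 = {a, e, h}  B5 = {c, h, i}  B6 = {d, e, h}  B7 = {b, d, e}
Tree: B1–B2, B1–B3, B2–B4, B2–B5, B4–B6, B6–B7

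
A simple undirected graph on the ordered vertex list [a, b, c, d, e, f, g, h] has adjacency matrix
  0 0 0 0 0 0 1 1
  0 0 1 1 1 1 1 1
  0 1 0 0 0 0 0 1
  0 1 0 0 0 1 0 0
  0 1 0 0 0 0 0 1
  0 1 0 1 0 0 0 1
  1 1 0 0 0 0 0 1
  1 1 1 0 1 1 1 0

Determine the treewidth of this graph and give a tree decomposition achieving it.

Each bag holds 3 vertices, so the decomposition has width 2, which upper-bounds the treewidth. Conversely, {b, d, f} is a clique of size 3, and the vertices of any clique must share a bag in every tree decomposition; so some bag has ≥ 3 vertices and tw(G) ≥ 2. The upper and lower bounds meet at 2, so that is the treewidth.

Treewidth 2.
One such decomposition:
Bags: B1 = {b, c, h}  B2 = {b, g, h}  B3 = {b, e, h}  B4 = {b, f, h}  B5 = {b, d, f}  B6 = {a, g, h}
Tree: B1–B2, B2–B3, B3–B4, B4–B5, B2–B6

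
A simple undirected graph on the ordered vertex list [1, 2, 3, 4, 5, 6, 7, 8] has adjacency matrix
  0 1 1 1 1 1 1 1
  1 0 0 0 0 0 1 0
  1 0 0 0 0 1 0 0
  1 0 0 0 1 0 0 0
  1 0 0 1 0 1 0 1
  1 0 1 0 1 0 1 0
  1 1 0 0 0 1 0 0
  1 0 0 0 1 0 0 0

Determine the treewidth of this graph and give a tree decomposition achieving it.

Every bag has size at most 3, so the width is 3 − 1 = 2 and tw(G) ≤ 2. Conversely, {1, 2, 7} is a clique of size 3, and the vertices of any clique must share a bag in every tree decomposition; so some bag has ≥ 3 vertices and tw(G) ≥ 2. The upper and lower bounds meet at 2, so that is the treewidth.

Treewidth 2.
One optimal decomposition is:
Bags: B1 = {1, 6, 7}  B2 = {1, 3, 6}  B3 = {1, 2, 7}  B4 = {1, 5, 6}  B5 = {1, 5, 8}  B6 = {1, 4, 5}
Tree: B1–B2, B1–B3, B1–B4, B4–B5, B4–B6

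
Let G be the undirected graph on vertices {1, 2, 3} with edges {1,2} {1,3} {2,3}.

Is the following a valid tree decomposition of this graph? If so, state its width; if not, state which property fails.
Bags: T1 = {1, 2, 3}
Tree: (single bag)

Checking the three conditions: (i) the bags cover all of {1, 2, 3}; (ii) for each edge, some bag contains both endpoints; (iii) the bags containing any fixed vertex form a subtree. All hold, so the decomposition is valid with width 3 − 1 = 2.

Yes; width 2.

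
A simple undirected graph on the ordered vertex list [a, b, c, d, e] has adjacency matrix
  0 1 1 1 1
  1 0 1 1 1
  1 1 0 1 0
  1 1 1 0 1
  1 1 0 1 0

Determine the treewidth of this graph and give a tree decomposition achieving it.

Treewidth 3.
One such decomposition:
Bags: B1 = {a, b, d, e}  B2 = {a, b, c, d}
Tree: B1–B2

The largest bag has 4 vertices, giving width 3; this decomposition certifies tw(G) ≤ 3. Conversely, {a, b, d, e} is a clique of size 4, and the vertices of any clique must share a bag in every tree decomposition; so some bag has ≥ 4 vertices and tw(G) ≥ 3. Combining the bounds, tw(G) = 3.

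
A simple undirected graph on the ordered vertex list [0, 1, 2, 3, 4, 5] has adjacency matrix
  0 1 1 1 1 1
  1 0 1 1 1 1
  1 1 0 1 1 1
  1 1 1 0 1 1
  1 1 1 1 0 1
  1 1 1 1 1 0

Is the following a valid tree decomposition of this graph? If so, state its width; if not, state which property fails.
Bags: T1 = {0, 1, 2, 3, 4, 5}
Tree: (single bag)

Yes; width 5.

Checking the three conditions: (i) the bags cover all of {0, 1, 2, 3, 4, 5}; (ii) for each edge, some bag contains both endpoints; (iii) the bags containing any fixed vertex form a subtree. All hold, so the decomposition is valid with width 6 − 1 = 5.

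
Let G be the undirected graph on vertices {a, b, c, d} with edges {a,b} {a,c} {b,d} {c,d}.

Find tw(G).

2

A width-2 tree decomposition is:
Bags: B1 = {b, c, d}  B2 = {a, b, c}
Tree: B1–B2
Each bag holds 3 vertices, so the decomposition has width 2, which upper-bounds the treewidth. For the lower bound, G contains the cycle b–d–c–a–b, so G is not a forest; only forests have treewidth ≤ 1, hence tw(G) ≥ 2. The upper and lower bounds meet at 2, so that is the treewidth.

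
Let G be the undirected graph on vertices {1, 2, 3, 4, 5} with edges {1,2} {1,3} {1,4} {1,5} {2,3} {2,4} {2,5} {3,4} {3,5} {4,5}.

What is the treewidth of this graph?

A width-4 tree decomposition is:
Bags: B1 = {1, 2, 3, 4, 5}
Tree: (single bag)
A single bag containing all 5 vertices is trivially a valid decomposition of width 4. For the lower bound, the 5 vertices {1, 2, 3, 4, 5} are pairwise adjacent, and any tree decomposition puts a clique entirely inside one bag — forcing width ≥ 4. Combining the bounds, tw(G) = 4.

4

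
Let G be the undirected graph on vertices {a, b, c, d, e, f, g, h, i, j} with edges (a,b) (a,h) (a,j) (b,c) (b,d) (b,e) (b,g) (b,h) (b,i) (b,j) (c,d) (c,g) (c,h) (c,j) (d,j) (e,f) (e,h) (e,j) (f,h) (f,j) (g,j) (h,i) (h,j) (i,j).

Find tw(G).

A width-3 tree decomposition is:
Bags: B1 = {b, c, h, j}  B2 = {b, h, i, j}  B3 = {b, c, d, j}  B4 = {b, c, g, j}  B5 = {a, b, h, j}  B6 = {b, e, h, j}  B7 = {e, f, h, j}
Tree: B1–B2, B1–B3, B1–B4, B1–B5, B5–B6, B6–B7
Each bag holds 4 vertices, so the decomposition has width 3, which upper-bounds the treewidth. For the lower bound, the 4 vertices {e, f, h, j} are pairwise adjacent, and any tree decomposition puts a clique entirely inside one bag — forcing width ≥ 3. Hence tw(G) = 3 exactly.

3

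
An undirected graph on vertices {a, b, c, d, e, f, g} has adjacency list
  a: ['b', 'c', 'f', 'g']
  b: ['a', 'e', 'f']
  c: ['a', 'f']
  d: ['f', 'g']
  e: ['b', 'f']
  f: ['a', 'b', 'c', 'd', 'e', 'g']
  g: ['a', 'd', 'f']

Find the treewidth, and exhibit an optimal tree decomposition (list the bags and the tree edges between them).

Treewidth 2.
One such decomposition:
Bags: B1 = {a, b, f}  B2 = {b, e, f}  B3 = {a, c, f}  B4 = {a, f, g}  B5 = {d, f, g}
Tree: B1–B2, B1–B3, B1–B4, B4–B5

Every bag has size at most 3, so the width is 3 − 1 = 2 and tw(G) ≤ 2. Conversely, {d, f, g} is a clique of size 3, and the vertices of any clique must share a bag in every tree decomposition; so some bag has ≥ 3 vertices and tw(G) ≥ 2. Therefore the treewidth is 2.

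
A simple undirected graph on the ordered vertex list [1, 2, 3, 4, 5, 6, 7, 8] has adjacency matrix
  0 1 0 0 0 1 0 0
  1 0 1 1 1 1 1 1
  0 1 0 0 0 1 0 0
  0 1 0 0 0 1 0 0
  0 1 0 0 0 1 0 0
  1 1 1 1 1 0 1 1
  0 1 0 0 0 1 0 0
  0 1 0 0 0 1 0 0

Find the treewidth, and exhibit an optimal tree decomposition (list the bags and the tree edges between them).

Treewidth 2.
One optimal decomposition is:
Bags: B1 = {1, 2, 6}  B2 = {2, 3, 6}  B3 = {2, 4, 6}  B4 = {2, 5, 6}  B5 = {2, 6, 7}  B6 = {2, 6, 8}
Tree: B1–B2, B1–B3, B2–B4, B1–B5, B3–B6

The largest bag has 3 vertices, giving width 2; this decomposition certifies tw(G) ≤ 2. For the lower bound, the 3 vertices {1, 2, 6} are pairwise adjacent, and any tree decomposition puts a clique entirely inside one bag — forcing width ≥ 2. Hence tw(G) = 2 exactly.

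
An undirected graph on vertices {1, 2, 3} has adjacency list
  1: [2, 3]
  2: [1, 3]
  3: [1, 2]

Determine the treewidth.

A width-2 tree decomposition is:
Bags: B1 = {1, 2, 3}
Tree: (single bag)
A single bag containing all 3 vertices is trivially a valid decomposition of width 2. On the other hand G contains the 3-clique {1, 2, 3}. A clique must lie in a single bag of any decomposition, so no decomposition can have width below 2. The upper and lower bounds meet at 2, so that is the treewidth.

2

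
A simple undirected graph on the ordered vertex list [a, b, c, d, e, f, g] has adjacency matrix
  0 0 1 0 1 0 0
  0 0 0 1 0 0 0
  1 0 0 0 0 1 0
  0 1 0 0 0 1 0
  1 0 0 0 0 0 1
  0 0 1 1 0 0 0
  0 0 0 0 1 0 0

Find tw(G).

A width-1 tree decomposition is:
Bags: B1 = {e, g}  B2 = {a, e}  B3 = {a, c}  B4 = {c, f}  B5 = {d, f}  B6 = {b, d}
Tree: B1–B2, B2–B3, B3–B4, B4–B5, B5–B6
Every bag has size at most 2, so the width is 2 − 1 = 1 and tw(G) ≤ 1. Since G has at least one edge (e.g. g–e), it is not an edgeless graph, so tw(G) ≥ 1. The upper and lower bounds meet at 1, so that is the treewidth.

1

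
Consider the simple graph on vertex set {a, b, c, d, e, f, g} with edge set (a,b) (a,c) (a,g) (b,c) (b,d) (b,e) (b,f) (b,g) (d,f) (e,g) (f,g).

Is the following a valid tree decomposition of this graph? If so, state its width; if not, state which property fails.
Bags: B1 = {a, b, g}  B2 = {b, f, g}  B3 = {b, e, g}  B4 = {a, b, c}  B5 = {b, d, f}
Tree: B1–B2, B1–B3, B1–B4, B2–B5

Yes; width 2.

Checking the three conditions: (i) the bags cover all of {a, b, c, d, e, f, g}; (ii) for each edge, some bag contains both endpoints; (iii) the bags containing any fixed vertex form a subtree. All hold, so the decomposition is valid with width 3 − 1 = 2.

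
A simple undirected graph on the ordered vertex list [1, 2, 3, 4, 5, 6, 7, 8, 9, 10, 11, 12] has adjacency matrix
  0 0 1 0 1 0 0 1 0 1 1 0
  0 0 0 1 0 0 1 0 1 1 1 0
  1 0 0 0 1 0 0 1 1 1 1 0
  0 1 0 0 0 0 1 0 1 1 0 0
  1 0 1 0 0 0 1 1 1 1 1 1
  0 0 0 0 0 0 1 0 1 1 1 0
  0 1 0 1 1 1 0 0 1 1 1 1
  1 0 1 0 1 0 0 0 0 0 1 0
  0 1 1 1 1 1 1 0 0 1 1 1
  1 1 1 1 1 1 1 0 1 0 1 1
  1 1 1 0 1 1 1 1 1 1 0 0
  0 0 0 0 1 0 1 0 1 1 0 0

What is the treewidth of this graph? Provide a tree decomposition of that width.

The largest bag has 5 vertices, giving width 4; this decomposition certifies tw(G) ≤ 4. Conversely, {1, 3, 5, 8, 11} is a clique of size 5, and the vertices of any clique must share a bag in every tree decomposition; so some bag has ≥ 5 vertices and tw(G) ≥ 4. Therefore the treewidth is 4.

Treewidth 4.
Bags: B1 = {1, 3, 5, 10, 11}  B2 = {3, 5, 9, 10, 11}  B3 = {5, 7, 9, 10, 11}  B4 = {5, 7, 9, 10, 12}  B5 = {2, 7, 9, 10, 11}  B6 = {2, 4, 7, 9, 10}  B7 = {1, 3, 5, 8, 11}  B8 = {6, 7, 9, 10, 11}
Tree: B1–B2, B2–B3, B3–B4, B3–B5, B5–B6, B1–B7, B5–B8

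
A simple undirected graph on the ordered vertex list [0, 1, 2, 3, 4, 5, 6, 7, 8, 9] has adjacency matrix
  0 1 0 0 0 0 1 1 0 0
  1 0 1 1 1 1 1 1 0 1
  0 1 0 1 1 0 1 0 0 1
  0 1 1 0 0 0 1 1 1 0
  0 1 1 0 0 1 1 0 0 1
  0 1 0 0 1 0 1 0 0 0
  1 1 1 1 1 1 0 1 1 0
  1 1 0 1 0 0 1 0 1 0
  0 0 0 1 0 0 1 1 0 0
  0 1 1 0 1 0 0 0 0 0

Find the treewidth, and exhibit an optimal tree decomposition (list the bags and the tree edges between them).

Each bag holds 4 vertices, so the decomposition has width 3, which upper-bounds the treewidth. Conversely, {3, 6, 7, 8} is a clique of size 4, and the vertices of any clique must share a bag in every tree decomposition; so some bag has ≥ 4 vertices and tw(G) ≥ 3. Hence tw(G) = 3 exactly.

Treewidth 3.
One optimal decomposition is:
Bags: B1 = {1, 2, 3, 6}  B2 = {1, 3, 6, 7}  B3 = {3, 6, 7, 8}  B4 = {1, 2, 4, 6}  B5 = {0, 1, 6, 7}  B6 = {1, 2, 4, 9}  B7 = {1, 4, 5, 6}
Tree: B1–B2, B2–B3, B1–B4, B2–B5, B4–B6, B4–B7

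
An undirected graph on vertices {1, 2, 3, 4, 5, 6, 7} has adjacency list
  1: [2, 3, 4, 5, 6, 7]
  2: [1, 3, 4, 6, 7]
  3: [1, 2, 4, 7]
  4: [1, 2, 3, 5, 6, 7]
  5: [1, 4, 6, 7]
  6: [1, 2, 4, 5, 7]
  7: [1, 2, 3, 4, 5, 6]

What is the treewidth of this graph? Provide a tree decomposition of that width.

Treewidth 4.
Bags: B1 = {1, 4, 5, 6, 7}  B2 = {1, 2, 4, 6, 7}  B3 = {1, 2, 3, 4, 7}
Tree: B1–B2, B2–B3

The largest bag has 5 vertices, giving width 4; this decomposition certifies tw(G) ≤ 4. On the other hand G contains the 5-clique {1, 2, 3, 4, 7}. A clique must lie in a single bag of any decomposition, so no decomposition can have width below 4. Combining the bounds, tw(G) = 4.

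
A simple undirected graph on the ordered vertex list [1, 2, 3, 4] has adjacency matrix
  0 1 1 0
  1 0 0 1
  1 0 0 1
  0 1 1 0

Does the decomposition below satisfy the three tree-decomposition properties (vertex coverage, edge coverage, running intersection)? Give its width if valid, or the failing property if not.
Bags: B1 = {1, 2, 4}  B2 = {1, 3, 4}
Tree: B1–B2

Vertex coverage: the bags together contain {1, 2, 3, 4}, the full vertex set. Edge coverage: each edge of G has both endpoints in at least one bag. Running intersection: for every vertex, the bags containing it form a connected subtree. All three properties hold, so this is a valid tree decomposition of width max|bag| − 1 = 2, and hence tw(G) ≤ 2.

Yes; width 2.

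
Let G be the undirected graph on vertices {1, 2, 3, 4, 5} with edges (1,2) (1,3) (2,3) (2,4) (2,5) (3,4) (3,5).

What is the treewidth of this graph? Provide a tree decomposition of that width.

The largest bag has 3 vertices, giving width 2; this decomposition certifies tw(G) ≤ 2. On the other hand G contains the 3-clique {1, 2, 3}. A clique must lie in a single bag of any decomposition, so no decomposition can have width below 2. The upper and lower bounds meet at 2, so that is the treewidth.

Treewidth 2.
One such decomposition:
Bags: B1 = {2, 3, 4}  B2 = {1, 2, 3}  B3 = {2, 3, 5}
Tree: B1–B2, B2–B3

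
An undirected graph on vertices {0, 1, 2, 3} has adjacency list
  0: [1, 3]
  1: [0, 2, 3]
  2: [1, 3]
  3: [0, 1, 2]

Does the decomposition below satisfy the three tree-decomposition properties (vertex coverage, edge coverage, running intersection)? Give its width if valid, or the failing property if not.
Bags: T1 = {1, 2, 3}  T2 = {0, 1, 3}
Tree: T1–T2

Yes; width 2.

Every vertex of G appears in some bag (union = {0, 1, 2, 3}); every edge is covered by a bag; and for each vertex v the set of bags containing v is connected in the bag tree. The decomposition is therefore valid. The largest bag has 3 vertices, so the width is 2.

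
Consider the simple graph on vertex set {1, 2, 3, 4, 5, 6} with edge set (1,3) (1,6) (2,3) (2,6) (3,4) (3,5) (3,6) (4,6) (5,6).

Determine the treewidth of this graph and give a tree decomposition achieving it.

Every bag has size at most 3, so the width is 3 − 1 = 2 and tw(G) ≤ 2. For the lower bound, the 3 vertices {1, 3, 6} are pairwise adjacent, and any tree decomposition puts a clique entirely inside one bag — forcing width ≥ 2. The upper and lower bounds meet at 2, so that is the treewidth.

Treewidth 2.
Bags: B1 = {3, 4, 6}  B2 = {1, 3, 6}  B3 = {3, 5, 6}  B4 = {2, 3, 6}
Tree: B1–B2, B2–B3, B2–B4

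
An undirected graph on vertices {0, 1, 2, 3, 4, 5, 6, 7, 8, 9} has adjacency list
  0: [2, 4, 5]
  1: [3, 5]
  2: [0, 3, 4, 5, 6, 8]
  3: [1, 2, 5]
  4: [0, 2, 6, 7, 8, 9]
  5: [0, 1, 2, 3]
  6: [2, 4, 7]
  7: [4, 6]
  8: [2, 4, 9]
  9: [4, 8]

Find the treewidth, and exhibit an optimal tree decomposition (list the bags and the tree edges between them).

Every bag has size at most 3, so the width is 3 − 1 = 2 and tw(G) ≤ 2. Conversely, {1, 3, 5} is a clique of size 3, and the vertices of any clique must share a bag in every tree decomposition; so some bag has ≥ 3 vertices and tw(G) ≥ 2. Hence tw(G) = 2 exactly.

Treewidth 2.
Bags: B1 = {0, 2, 5}  B2 = {2, 3, 5}  B3 = {0, 2, 4}  B4 = {2, 4, 8}  B5 = {1, 3, 5}  B6 = {2, 4, 6}  B7 = {4, 6, 7}  B8 = {4, 8, 9}
Tree: B1–B2, B1–B3, B3–B4, B2–B5, B3–B6, B6–B7, B4–B8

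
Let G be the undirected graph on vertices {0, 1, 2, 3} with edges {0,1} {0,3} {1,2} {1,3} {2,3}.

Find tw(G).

A width-2 tree decomposition is:
Bags: B1 = {1, 2, 3}  B2 = {0, 1, 3}
Tree: B1–B2
Every bag has size at most 3, so the width is 3 − 1 = 2 and tw(G) ≤ 2. On the other hand G contains the 3-clique {0, 1, 3}. A clique must lie in a single bag of any decomposition, so no decomposition can have width below 2. Therefore the treewidth is 2.

2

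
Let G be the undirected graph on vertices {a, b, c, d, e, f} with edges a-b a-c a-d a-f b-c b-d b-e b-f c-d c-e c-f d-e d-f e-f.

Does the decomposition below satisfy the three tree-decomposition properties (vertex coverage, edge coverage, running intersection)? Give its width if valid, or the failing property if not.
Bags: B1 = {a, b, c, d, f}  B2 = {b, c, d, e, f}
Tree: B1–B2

Every vertex of G appears in some bag (union = {a, b, c, d, e, f}); every edge is covered by a bag; and for each vertex v the set of bags containing v is connected in the bag tree. The decomposition is therefore valid. The largest bag has 5 vertices, so the width is 4.

Yes; width 4.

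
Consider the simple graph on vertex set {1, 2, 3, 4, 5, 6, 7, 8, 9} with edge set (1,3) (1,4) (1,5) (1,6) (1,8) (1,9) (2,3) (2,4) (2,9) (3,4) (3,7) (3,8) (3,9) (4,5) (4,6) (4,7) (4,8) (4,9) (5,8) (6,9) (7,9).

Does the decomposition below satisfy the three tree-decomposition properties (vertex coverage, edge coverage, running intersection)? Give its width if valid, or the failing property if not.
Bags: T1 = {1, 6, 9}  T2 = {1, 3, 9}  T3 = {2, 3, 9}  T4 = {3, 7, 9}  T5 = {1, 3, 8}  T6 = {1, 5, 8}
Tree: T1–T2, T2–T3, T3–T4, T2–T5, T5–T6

No — vertex 4 appears in no bag.

A tree decomposition must satisfy three properties: every vertex lies in some bag; for every edge, both endpoints lie together in some bag; and for every vertex, the bags containing it form a connected subtree. Here vertex 4 appears in no bag, so the decomposition is invalid.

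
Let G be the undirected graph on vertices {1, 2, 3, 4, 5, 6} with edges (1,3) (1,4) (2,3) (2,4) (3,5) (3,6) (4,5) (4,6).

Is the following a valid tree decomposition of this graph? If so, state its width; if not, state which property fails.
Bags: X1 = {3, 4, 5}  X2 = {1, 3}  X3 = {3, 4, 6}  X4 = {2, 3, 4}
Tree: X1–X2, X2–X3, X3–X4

No — edge (4,1) lies in no bag.

A tree decomposition must satisfy three properties: every vertex lies in some bag; for every edge, both endpoints lie together in some bag; and for every vertex, the bags containing it form a connected subtree. Here edge (4,1) lies in no bag, so the decomposition is invalid.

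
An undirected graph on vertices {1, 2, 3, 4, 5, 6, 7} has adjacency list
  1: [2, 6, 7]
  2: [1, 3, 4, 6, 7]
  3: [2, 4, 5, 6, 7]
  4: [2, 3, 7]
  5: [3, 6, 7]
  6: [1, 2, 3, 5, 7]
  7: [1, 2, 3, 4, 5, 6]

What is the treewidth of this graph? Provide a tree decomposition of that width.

Treewidth 3.
One such decomposition:
Bags: B1 = {2, 3, 4, 7}  B2 = {2, 3, 6, 7}  B3 = {3, 5, 6, 7}  B4 = {1, 2, 6, 7}
Tree: B1–B2, B2–B3, B2–B4

Each bag holds 4 vertices, so the decomposition has width 3, which upper-bounds the treewidth. For the lower bound, the 4 vertices {1, 2, 6, 7} are pairwise adjacent, and any tree decomposition puts a clique entirely inside one bag — forcing width ≥ 3. Combining the bounds, tw(G) = 3.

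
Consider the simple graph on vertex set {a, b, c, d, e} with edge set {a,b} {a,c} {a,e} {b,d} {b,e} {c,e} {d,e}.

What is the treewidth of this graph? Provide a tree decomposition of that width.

Treewidth 2.
One such decomposition:
Bags: B1 = {a, b, e}  B2 = {b, d, e}  B3 = {a, c, e}
Tree: B1–B2, B1–B3

Every bag has size at most 3, so the width is 3 − 1 = 2 and tw(G) ≤ 2. For the lower bound, the 3 vertices {b, d, e} are pairwise adjacent, and any tree decomposition puts a clique entirely inside one bag — forcing width ≥ 2. The upper and lower bounds meet at 2, so that is the treewidth.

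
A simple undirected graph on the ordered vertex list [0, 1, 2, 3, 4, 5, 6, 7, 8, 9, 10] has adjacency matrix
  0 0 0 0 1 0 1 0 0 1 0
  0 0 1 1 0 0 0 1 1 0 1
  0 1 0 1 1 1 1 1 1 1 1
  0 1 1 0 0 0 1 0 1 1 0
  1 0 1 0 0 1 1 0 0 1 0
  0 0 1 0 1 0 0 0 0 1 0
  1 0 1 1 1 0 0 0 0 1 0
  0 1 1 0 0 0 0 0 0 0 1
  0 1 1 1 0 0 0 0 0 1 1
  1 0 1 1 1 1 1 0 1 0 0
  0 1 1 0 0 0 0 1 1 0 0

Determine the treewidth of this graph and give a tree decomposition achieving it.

Treewidth 3.
One such decomposition:
Bags: B1 = {2, 3, 6, 9}  B2 = {2, 3, 8, 9}  B3 = {2, 4, 6, 9}  B4 = {0, 4, 6, 9}  B5 = {2, 4, 5, 9}  B6 = {1, 2, 3, 8}  B7 = {1, 2, 8, 10}  B8 = {1, 2, 7, 10}
Tree: B1–B2, B1–B3, B3–B4, B3–B5, B2–B6, B6–B7, B7–B8

Every bag has size at most 4, so the width is 4 − 1 = 3 and tw(G) ≤ 3. For the lower bound, the 4 vertices {0, 4, 6, 9} are pairwise adjacent, and any tree decomposition puts a clique entirely inside one bag — forcing width ≥ 3. Therefore the treewidth is 3.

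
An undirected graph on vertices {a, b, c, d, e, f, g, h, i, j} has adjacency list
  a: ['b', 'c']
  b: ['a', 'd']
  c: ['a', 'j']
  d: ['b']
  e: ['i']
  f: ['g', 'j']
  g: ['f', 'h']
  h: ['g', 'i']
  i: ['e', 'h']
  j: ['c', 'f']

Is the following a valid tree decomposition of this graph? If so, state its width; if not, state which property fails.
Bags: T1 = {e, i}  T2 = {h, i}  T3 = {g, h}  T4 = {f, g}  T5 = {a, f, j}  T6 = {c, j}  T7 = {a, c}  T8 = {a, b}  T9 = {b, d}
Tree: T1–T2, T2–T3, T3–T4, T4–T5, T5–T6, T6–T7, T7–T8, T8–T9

A tree decomposition must satisfy three properties: every vertex lies in some bag; for every edge, both endpoints lie together in some bag; and for every vertex, the bags containing it form a connected subtree. Here bags containing vertex a are not connected in the tree, so the decomposition is invalid.

No — bags containing vertex a are not connected in the tree.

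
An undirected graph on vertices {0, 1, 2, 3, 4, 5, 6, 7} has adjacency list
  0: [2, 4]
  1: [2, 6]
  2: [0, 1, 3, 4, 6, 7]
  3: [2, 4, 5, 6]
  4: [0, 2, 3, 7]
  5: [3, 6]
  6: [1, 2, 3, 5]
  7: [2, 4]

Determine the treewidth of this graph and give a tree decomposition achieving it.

Treewidth 2.
Bags: B1 = {3, 5, 6}  B2 = {2, 3, 6}  B3 = {1, 2, 6}  B4 = {2, 3, 4}  B5 = {0, 2, 4}  B6 = {2, 4, 7}
Tree: B1–B2, B2–B3, B2–B4, B4–B5, B5–B6

The largest bag has 3 vertices, giving width 2; this decomposition certifies tw(G) ≤ 2. On the other hand G contains the 3-clique {1, 2, 6}. A clique must lie in a single bag of any decomposition, so no decomposition can have width below 2. Combining the bounds, tw(G) = 2.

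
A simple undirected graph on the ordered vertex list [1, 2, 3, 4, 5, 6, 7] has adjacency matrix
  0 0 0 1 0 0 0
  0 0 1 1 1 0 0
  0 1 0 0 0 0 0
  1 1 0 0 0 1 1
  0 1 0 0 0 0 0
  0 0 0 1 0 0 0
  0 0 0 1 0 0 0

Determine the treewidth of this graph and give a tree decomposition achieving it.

Treewidth 1.
One such decomposition:
Bags: B1 = {2, 4}  B2 = {4, 6}  B3 = {2, 3}  B4 = {1, 4}  B5 = {2, 5}  B6 = {4, 7}
Tree: B1–B2, B1–B3, B2–B4, B1–B5, B1–B6

The largest bag has 2 vertices, giving width 1; this decomposition certifies tw(G) ≤ 1. Any graph with an edge has treewidth ≥ 1, and G has the edge 2–4. Combining the bounds, tw(G) = 1.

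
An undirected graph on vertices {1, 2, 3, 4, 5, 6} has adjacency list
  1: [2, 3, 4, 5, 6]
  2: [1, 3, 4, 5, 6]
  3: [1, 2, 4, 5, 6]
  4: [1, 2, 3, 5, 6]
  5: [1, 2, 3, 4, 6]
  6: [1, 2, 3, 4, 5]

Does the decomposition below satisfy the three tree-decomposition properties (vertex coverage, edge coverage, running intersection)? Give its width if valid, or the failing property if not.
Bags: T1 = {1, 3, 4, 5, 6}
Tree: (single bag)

No — vertex 2 appears in no bag.

A tree decomposition must satisfy three properties: every vertex lies in some bag; for every edge, both endpoints lie together in some bag; and for every vertex, the bags containing it form a connected subtree. Here vertex 2 appears in no bag, so the decomposition is invalid.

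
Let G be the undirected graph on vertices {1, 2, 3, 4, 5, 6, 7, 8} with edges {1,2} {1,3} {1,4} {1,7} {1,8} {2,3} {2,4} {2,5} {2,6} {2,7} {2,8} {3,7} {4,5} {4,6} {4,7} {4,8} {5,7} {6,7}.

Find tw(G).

A width-3 tree decomposition is:
Bags: B1 = {1, 2, 3, 7}  B2 = {1, 2, 4, 7}  B3 = {2, 4, 6, 7}  B4 = {2, 4, 5, 7}  B5 = {1, 2, 4, 8}
Tree: B1–B2, B2–B3, B3–B4, B2–B5
The largest bag has 4 vertices, giving width 3; this decomposition certifies tw(G) ≤ 3. Conversely, {1, 2, 3, 7} is a clique of size 4, and the vertices of any clique must share a bag in every tree decomposition; so some bag has ≥ 4 vertices and tw(G) ≥ 3. The upper and lower bounds meet at 3, so that is the treewidth.

3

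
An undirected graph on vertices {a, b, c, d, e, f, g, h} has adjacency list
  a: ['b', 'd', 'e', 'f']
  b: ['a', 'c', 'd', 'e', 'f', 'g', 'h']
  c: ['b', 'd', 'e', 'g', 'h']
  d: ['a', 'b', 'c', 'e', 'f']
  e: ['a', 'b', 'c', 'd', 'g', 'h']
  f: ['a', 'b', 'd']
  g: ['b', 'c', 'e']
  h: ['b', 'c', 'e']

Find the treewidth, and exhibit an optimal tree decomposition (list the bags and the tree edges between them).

Treewidth 3.
One such decomposition:
Bags: B1 = {b, c, d, e}  B2 = {a, b, d, e}  B3 = {b, c, e, h}  B4 = {a, b, d, f}  B5 = {b, c, e, g}
Tree: B1–B2, B1–B3, B2–B4, B1–B5

Each bag holds 4 vertices, so the decomposition has width 3, which upper-bounds the treewidth. For the lower bound, the 4 vertices {b, c, d, e} are pairwise adjacent, and any tree decomposition puts a clique entirely inside one bag — forcing width ≥ 3. Therefore the treewidth is 3.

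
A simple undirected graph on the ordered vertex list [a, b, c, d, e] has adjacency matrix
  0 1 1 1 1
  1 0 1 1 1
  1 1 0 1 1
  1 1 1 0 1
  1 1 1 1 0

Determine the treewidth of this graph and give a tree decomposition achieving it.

A single bag containing all 5 vertices is trivially a valid decomposition of width 4. On the other hand G contains the 5-clique {a, b, c, d, e}. A clique must lie in a single bag of any decomposition, so no decomposition can have width below 4. The upper and lower bounds meet at 4, so that is the treewidth.

Treewidth 4.
Bags: B1 = {a, b, c, d, e}
Tree: (single bag)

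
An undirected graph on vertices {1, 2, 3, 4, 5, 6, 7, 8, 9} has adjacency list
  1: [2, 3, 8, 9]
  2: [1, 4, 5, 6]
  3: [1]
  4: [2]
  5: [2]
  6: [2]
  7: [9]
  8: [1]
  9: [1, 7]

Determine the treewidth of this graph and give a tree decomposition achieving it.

Every bag has size at most 2, so the width is 2 − 1 = 1 and tw(G) ≤ 1. Since G has at least one edge (e.g. 2–1), it is not an edgeless graph, so tw(G) ≥ 1. Hence tw(G) = 1 exactly.

Treewidth 1.
One optimal decomposition is:
Bags: B1 = {1, 2}  B2 = {1, 9}  B3 = {1, 3}  B4 = {7, 9}  B5 = {2, 6}  B6 = {2, 4}  B7 = {1, 8}  B8 = {2, 5}
Tree: B1–B2, B2–B3, B2–B4, B1–B5, B1–B6, B3–B7, B5–B8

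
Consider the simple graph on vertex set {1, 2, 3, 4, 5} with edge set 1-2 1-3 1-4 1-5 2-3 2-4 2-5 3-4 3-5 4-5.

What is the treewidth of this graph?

4

A width-4 tree decomposition is:
Bags: B1 = {1, 2, 3, 4, 5}
Tree: (single bag)
With just one bag of size 5, the width is 5 − 1 = 4, so tw(G) ≤ 4. Conversely, {1, 2, 3, 4, 5} is a clique of size 5, and the vertices of any clique must share a bag in every tree decomposition; so some bag has ≥ 5 vertices and tw(G) ≥ 4. Combining the bounds, tw(G) = 4.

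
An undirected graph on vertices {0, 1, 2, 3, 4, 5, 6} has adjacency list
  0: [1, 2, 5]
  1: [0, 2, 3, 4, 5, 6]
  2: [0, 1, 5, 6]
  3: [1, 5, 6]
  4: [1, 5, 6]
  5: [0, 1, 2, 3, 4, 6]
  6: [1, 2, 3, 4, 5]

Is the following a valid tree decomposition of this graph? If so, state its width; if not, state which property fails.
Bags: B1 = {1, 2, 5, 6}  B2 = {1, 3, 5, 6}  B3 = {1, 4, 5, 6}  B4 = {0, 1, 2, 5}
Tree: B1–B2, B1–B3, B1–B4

Every vertex of G appears in some bag (union = {0, 1, 2, 3, 4, 5, 6}); every edge is covered by a bag; and for each vertex v the set of bags containing v is connected in the bag tree. The decomposition is therefore valid. The largest bag has 4 vertices, so the width is 3.

Yes; width 3.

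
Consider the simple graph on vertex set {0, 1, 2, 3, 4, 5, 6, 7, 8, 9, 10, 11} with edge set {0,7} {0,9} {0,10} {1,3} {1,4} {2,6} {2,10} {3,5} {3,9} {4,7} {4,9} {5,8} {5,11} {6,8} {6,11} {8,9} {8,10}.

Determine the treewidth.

A width-3 tree decomposition is:
Bags: B1 = {1, 3, 4, 7}  B2 = {3, 4, 7, 9}  B3 = {0, 3, 7, 9}  B4 = {0, 3, 5, 9}  B5 = {0, 5, 8, 9}  B6 = {0, 5, 8, 10}  B7 = {5, 8, 10, 11}  B8 = {6, 8, 10, 11}  B9 = {2, 6, 10, 11}
Tree: B1–B2, B2–B3, B3–B4, B4–B5, B5–B6, B6–B7, B7–B8, B8–B9
Each bag holds 4 vertices, so the decomposition has width 3, which upper-bounds the treewidth. For the lower bound: the 4 vertex sets {1,4,7}, {3}, {9}, {0,5,8,10} are disjoint, each induces a connected subgraph, and every pair is joined by at least one edge of G. Contracting each set to a single vertex therefore yields K_{4} as a minor, and since treewidth is minor-monotone, tw(G) ≥ tw(K_{4}) = 3. Hence tw(G) = 3 exactly.

3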